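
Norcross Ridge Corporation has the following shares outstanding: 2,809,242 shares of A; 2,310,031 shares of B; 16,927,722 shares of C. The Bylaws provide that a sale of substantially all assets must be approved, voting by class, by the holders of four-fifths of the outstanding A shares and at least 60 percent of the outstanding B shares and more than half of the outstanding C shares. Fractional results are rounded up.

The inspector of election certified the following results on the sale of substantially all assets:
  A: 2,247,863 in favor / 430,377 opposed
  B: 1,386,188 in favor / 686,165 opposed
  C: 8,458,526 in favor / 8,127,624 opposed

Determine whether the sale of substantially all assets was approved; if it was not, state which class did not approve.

Not approved — the C shares did not give the required vote.

A: 4/5 of 2809242 = 2247393.60, rounded up to 2247394; 2,247,394 required, 2,247,863 in favor — approved.
B: 3/5 of 2310031 = 1386018.60, rounded up to 1386019; 1,386,019 required, 1,386,188 in favor — approved.
C: a majority of 16927722 is 8463862; 8,463,862 required, 8,458,526 in favor — not approved.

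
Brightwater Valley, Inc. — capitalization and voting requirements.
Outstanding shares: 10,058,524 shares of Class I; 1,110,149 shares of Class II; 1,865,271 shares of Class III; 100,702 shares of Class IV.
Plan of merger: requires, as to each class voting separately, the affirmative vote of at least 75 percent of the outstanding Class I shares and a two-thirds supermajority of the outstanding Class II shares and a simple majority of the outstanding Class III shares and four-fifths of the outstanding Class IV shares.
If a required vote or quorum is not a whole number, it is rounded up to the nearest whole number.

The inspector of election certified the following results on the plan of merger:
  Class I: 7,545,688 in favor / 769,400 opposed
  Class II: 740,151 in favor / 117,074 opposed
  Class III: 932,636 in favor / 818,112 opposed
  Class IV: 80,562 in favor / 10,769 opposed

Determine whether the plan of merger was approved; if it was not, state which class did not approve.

Class I: 3/4 of 10058524 = 7543893; 7,543,893 required, 7,545,688 in favor — approved.
Class II: 2/3 of 1110149 = 740099.33, rounded up to 740100; 740,100 required, 740,151 in favor — approved.
Class III: a majority of 1865271 is 932636; 932,636 required, 932,636 in favor — approved.
Class IV: 4/5 of 100702 = 80561.60, rounded up to 80562; 80,562 required, 80,562 in favor — approved.

Approved — every class gave the required vote.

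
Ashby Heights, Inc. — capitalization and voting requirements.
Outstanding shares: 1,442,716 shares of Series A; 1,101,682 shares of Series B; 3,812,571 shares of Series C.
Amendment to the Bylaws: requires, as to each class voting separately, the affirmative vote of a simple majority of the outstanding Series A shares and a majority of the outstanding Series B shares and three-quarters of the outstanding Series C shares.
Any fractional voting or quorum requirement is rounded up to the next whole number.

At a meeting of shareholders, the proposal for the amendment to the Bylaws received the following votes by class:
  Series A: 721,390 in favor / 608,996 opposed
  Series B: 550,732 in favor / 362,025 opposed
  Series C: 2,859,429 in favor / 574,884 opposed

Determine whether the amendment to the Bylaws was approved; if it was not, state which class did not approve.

Series A: a majority of 1442716 is 721359; 721,359 required, 721,390 in favor — approved.
Series B: a majority of 1101682 is 550842; 550,842 required, 550,732 in favor — not approved.
Series C: 3/4 of 3812571 = 2859428.25, rounded up to 2859429; 2,859,429 required, 2,859,429 in favor — approved.

Not approved — the Series B shares did not give the required vote.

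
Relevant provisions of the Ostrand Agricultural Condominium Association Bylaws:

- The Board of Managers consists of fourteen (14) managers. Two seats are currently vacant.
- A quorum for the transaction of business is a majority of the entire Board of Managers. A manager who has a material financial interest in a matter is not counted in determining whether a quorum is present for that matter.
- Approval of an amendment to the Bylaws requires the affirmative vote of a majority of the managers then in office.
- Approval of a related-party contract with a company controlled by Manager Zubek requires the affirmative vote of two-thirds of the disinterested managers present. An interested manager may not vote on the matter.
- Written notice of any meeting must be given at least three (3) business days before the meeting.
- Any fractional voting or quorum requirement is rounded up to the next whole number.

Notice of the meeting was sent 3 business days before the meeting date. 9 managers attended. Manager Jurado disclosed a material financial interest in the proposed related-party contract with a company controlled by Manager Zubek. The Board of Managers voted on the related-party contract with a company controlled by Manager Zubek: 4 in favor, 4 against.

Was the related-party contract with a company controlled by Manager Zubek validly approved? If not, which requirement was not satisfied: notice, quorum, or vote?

Invalid — vote requirement not satisfied.

Notice: 3 business days given; 3 required (3 ≥ 3). Satisfied.
Quorum: 9 present, but the 1 interested manager does not count, leaving 8. Quorum is 8. Satisfied.
Vote: the related-party contract with a company controlled by Manager Zubek requires two-thirds of the disinterested managers present (9 − 1 = 8). 2/3 of 8 = 5.33, rounded up to 6, so 6 affirmative votes are needed; 4 voted in favor. Not satisfied.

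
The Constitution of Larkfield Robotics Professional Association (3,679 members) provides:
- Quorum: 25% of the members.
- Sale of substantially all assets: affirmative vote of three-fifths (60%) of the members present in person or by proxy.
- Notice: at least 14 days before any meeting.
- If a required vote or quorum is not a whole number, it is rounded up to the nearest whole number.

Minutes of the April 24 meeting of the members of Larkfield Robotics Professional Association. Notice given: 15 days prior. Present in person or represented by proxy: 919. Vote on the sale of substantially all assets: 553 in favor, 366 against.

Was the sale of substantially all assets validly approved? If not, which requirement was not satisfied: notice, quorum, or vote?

Invalid — quorum requirement not satisfied.

Notice: 15 days given; 14 required. Satisfied.
Quorum: 25% of 3,679 = 919.75, rounded up to 920; 919 present. Not satisfied.
Vote: requires three-fifths of those present (919); 3/5 of 919 = 551.40, rounded up to 552, so 552 needed; 553 in favor. Satisfied.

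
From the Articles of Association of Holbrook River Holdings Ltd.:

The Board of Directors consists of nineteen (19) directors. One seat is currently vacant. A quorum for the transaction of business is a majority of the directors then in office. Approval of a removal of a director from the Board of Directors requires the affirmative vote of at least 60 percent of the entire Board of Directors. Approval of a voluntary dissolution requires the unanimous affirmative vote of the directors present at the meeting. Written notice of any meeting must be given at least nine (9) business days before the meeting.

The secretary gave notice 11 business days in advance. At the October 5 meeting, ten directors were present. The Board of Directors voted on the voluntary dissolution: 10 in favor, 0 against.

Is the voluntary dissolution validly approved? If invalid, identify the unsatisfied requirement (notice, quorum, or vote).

Valid — all requirements satisfied.

Notice: 11 business days given; 9 required (11 ≥ 9). Satisfied.
Quorum: 10 present; quorum is 10. Satisfied.
Vote: the voluntary dissolution requires the unanimous vote of the directors present (10). Unanimous means all 10, so 10 affirmative votes are needed; 10 voted in favor. Satisfied.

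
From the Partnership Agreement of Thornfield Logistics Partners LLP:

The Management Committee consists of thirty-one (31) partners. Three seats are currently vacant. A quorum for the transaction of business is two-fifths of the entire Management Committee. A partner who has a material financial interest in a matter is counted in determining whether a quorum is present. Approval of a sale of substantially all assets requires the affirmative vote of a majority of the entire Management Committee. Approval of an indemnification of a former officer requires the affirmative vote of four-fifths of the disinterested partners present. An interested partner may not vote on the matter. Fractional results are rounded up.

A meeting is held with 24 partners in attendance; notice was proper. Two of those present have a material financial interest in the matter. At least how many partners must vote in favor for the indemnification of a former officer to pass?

The indemnification of a former officer requires four-fifths of the disinterested partners present (24 − 2 = 22).
4/5 of 22 = 17.60, rounded up to 18.

18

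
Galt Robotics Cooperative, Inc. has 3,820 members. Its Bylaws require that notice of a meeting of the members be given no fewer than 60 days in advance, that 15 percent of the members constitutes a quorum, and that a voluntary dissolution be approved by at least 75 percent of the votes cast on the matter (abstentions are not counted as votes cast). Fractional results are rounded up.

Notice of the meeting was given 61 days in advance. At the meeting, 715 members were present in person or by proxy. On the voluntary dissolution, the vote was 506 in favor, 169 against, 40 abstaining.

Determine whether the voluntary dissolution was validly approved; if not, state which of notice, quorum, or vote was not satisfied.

Notice: 61 days given; 60 required. Satisfied.
Quorum: 15% of 3,820 = 573; 715 present. Satisfied.
Vote: requires three-fourths of the votes cast (715 − 40 abstaining = 675); 3/4 of 675 = 506.25, rounded up to 507, so 507 needed; 506 in favor. Not satisfied.

Invalid — vote requirement not satisfied.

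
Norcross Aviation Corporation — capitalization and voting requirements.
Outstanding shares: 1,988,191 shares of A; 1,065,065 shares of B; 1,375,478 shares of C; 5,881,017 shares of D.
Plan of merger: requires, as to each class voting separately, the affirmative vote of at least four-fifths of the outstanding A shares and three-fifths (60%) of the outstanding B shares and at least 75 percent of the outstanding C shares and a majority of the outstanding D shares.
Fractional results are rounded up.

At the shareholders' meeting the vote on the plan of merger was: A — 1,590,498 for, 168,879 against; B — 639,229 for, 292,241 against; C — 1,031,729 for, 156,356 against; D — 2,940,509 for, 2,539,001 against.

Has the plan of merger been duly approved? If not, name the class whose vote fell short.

A: 4/5 of 1988191 = 1590552.80, rounded up to 1590553; 1,590,553 required, 1,590,498 in favor — not approved.
B: 3/5 of 1065065 = 639039; 639,039 required, 639,229 in favor — approved.
C: 3/4 of 1375478 = 1031608.50, rounded up to 1031609; 1,031,609 required, 1,031,729 in favor — approved.
D: a majority of 5881017 is 2940509; 2,940,509 required, 2,940,509 in favor — approved.

Not approved — the A shares did not give the required vote.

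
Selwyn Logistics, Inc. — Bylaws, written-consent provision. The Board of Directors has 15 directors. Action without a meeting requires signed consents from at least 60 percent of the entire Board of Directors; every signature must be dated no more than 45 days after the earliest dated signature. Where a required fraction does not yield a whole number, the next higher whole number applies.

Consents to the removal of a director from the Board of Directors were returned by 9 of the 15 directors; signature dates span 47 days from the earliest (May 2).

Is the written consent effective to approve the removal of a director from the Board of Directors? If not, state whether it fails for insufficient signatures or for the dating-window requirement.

Not effective — dating-window requirement not satisfied.

Signatures required: at least 60 percent of 15 — 3/5 of 15 = 9, so 9 needed; 9 signed. Sufficient.
Dating window: the latest signature is 47 days after the earliest; the limit is 45 days. Outside the window.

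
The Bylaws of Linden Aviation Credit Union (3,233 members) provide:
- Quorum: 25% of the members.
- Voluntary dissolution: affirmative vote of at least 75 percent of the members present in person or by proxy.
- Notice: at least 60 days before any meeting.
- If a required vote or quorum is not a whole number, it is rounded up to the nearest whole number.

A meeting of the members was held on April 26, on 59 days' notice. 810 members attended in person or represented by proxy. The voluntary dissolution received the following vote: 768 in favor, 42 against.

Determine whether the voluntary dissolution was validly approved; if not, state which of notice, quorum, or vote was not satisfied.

Notice: 59 days given; 60 required. Not satisfied.
Quorum: 25% of 3,233 = 808.25, rounded up to 809; 810 present. Satisfied.
Vote: requires three-fourths of those present (810); 3/4 of 810 = 607.50, rounded up to 608, so 608 needed; 768 in favor. Satisfied.

Invalid — notice requirement not satisfied.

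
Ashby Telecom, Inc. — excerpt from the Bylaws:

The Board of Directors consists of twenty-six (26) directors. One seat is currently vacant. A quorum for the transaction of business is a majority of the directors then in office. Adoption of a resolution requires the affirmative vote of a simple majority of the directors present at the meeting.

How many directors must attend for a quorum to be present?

A majority of 25 is 13.

13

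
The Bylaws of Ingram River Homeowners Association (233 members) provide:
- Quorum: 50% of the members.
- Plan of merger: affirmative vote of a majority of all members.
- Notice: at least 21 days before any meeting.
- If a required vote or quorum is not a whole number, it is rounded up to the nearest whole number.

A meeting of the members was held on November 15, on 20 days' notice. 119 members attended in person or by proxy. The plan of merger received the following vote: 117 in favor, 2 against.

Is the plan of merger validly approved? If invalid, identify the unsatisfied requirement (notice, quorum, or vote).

Invalid — notice requirement not satisfied.

Notice: 20 days given; 21 required. Not satisfied.
Quorum: 50% of 233 = 116.50, rounded up to 117; 119 present. Satisfied.
Vote: requires a majority of all members (233); a majority of 233 is 117, so 117 needed; 117 in favor. Satisfied.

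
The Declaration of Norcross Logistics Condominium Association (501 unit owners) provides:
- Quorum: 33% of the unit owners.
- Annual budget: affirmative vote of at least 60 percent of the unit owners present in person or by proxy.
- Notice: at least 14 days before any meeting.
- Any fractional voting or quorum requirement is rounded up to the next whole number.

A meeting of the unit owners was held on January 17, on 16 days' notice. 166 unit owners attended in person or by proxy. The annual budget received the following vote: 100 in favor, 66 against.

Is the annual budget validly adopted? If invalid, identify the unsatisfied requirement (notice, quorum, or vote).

Notice: 16 days given; 14 required. Satisfied.
Quorum: 33% of 501 = 165.33, rounded up to 166; 166 present. Satisfied.
Vote: requires three-fifths of those present (166); 3/5 of 166 = 99.60, rounded up to 100, so 100 needed; 100 in favor. Satisfied.

Valid — all requirements satisfied.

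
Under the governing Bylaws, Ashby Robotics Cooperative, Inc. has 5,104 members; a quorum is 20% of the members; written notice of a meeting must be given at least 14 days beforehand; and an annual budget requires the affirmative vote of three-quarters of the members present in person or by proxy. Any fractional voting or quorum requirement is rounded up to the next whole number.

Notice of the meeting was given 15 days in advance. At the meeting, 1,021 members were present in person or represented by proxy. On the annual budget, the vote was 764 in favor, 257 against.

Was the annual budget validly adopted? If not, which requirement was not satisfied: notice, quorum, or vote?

Notice: 15 days given; 14 required. Satisfied.
Quorum: 20% of 5,104 = 1,020.80, rounded up to 1,021; 1,021 present. Satisfied.
Vote: requires three-fourths of those present (1,021); 3/4 of 1021 = 765.75, rounded up to 766, so 766 needed; 764 in favor. Not satisfied.

Invalid — vote requirement not satisfied.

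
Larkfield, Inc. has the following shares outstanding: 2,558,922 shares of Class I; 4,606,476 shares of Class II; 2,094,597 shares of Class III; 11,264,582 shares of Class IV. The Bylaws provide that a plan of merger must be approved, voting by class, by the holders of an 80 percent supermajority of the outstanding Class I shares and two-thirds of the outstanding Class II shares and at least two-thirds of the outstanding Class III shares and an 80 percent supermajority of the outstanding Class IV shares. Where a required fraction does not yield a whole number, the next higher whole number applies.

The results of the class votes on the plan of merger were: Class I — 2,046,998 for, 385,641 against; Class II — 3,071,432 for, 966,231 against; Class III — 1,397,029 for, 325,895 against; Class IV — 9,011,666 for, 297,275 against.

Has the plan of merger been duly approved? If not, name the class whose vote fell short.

Class I: 4/5 of 2558922 = 2047137.60, rounded up to 2047138; 2,047,138 required, 2,046,998 in favor — not approved.
Class II: 2/3 of 4606476 = 3070984; 3,070,984 required, 3,071,432 in favor — approved.
Class III: 2/3 of 2094597 = 1396398; 1,396,398 required, 1,397,029 in favor — approved.
Class IV: 4/5 of 11264582 = 9011665.60, rounded up to 9011666; 9,011,666 required, 9,011,666 in favor — approved.

Not approved — the Class I shares did not give the required vote.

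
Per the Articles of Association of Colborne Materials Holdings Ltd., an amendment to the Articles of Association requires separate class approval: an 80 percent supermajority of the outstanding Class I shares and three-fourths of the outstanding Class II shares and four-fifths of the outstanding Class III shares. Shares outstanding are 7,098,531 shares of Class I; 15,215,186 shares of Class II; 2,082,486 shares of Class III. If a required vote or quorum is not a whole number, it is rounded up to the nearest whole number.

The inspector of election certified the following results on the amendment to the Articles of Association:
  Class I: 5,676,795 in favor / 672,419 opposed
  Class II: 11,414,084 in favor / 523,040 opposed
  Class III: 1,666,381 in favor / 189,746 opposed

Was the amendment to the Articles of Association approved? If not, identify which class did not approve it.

Class I: 4/5 of 7098531 = 5678824.80, rounded up to 5678825; 5,678,825 required, 5,676,795 in favor — not approved.
Class II: 3/4 of 15215186 = 11411389.50, rounded up to 11411390; 11,411,390 required, 11,414,084 in favor — approved.
Class III: 4/5 of 2082486 = 1665988.80, rounded up to 1665989; 1,665,989 required, 1,666,381 in favor — approved.

Not approved — the Class I shares did not give the required vote.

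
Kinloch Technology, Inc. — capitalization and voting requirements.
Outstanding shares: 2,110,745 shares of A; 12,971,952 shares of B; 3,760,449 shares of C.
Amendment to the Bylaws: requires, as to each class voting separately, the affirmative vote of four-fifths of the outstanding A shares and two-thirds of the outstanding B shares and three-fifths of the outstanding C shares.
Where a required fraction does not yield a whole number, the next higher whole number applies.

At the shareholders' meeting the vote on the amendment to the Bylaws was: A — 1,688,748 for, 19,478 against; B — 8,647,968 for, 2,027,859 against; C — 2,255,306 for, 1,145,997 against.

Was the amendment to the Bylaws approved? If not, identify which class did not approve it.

Not approved — the C shares did not give the required vote.

A: 4/5 of 2110745 = 1688596; 1,688,596 required, 1,688,748 in favor — approved.
B: 2/3 of 12971952 = 8647968; 8,647,968 required, 8,647,968 in favor — approved.
C: 3/5 of 3760449 = 2256269.40, rounded up to 2256270; 2,256,270 required, 2,255,306 in favor — not approved.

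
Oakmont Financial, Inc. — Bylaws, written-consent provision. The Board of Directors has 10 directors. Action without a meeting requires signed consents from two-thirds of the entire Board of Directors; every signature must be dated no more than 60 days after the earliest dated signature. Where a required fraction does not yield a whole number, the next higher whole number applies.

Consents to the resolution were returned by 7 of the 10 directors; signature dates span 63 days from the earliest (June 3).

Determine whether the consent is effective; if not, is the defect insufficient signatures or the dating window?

Signatures required: two-thirds of 10 — 2/3 of 10 = 6.67, rounded up to 7, so 7 needed; 7 signed. Sufficient.
Dating window: the latest signature is 63 days after the earliest; the limit is 60 days. Outside the window.

Not effective — dating-window requirement not satisfied.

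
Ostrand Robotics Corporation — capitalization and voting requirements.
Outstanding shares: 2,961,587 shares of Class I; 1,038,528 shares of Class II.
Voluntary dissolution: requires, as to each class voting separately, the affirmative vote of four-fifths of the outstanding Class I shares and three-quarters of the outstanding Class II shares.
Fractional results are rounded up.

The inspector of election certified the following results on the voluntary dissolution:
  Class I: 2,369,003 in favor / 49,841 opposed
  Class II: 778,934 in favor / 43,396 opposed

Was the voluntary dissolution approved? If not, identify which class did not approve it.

Class I: 4/5 of 2961587 = 2369269.60, rounded up to 2369270; 2,369,270 required, 2,369,003 in favor — not approved.
Class II: 3/4 of 1038528 = 778896; 778,896 required, 778,934 in favor — approved.

Not approved — the Class I shares did not give the required vote.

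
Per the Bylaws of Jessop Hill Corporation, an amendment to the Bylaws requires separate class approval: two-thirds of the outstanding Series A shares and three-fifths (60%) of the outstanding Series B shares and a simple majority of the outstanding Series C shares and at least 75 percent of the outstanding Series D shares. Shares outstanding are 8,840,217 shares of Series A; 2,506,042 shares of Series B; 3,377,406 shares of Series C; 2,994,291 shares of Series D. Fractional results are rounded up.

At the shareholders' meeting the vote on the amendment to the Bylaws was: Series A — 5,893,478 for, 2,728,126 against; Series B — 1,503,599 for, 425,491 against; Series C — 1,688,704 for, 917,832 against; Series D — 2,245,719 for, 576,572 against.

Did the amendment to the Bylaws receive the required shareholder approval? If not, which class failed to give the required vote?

Series A: 2/3 of 8840217 = 5893478; 5,893,478 required, 5,893,478 in favor — approved.
Series B: 3/5 of 2506042 = 1503625.20, rounded up to 1503626; 1,503,626 required, 1,503,599 in favor — not approved.
Series C: a majority of 3377406 is 1688704; 1,688,704 required, 1,688,704 in favor — approved.
Series D: 3/4 of 2994291 = 2245718.25, rounded up to 2245719; 2,245,719 required, 2,245,719 in favor — approved.

Not approved — the Series B shares did not give the required vote.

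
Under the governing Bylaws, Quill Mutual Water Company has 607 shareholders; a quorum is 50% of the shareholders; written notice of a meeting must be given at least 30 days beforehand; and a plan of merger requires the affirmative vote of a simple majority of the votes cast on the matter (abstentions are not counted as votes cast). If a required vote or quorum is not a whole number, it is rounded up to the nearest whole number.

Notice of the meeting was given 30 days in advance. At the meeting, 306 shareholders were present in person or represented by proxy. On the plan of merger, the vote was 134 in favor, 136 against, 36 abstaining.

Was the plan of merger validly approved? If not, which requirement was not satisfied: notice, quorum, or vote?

Invalid — vote requirement not satisfied.

Notice: 30 days given; 30 required. Satisfied.
Quorum: 50% of 607 = 303.50, rounded up to 304; 306 present. Satisfied.
Vote: requires a majority of the votes cast (306 − 36 abstaining = 270); a majority of 270 is 136, so 136 needed; 134 in favor. Not satisfied.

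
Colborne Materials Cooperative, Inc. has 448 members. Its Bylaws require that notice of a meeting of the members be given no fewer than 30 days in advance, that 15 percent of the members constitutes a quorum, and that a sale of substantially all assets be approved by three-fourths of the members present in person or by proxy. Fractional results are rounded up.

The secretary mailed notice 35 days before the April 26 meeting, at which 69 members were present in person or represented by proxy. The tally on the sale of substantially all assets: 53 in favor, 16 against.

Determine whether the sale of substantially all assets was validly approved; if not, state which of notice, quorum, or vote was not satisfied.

Valid — all requirements satisfied.

Notice: 35 days given; 30 required. Satisfied.
Quorum: 15% of 448 = 67.20, rounded up to 68; 69 present. Satisfied.
Vote: requires three-fourths of those present (69); 3/4 of 69 = 51.75, rounded up to 52, so 52 needed; 53 in favor. Satisfied.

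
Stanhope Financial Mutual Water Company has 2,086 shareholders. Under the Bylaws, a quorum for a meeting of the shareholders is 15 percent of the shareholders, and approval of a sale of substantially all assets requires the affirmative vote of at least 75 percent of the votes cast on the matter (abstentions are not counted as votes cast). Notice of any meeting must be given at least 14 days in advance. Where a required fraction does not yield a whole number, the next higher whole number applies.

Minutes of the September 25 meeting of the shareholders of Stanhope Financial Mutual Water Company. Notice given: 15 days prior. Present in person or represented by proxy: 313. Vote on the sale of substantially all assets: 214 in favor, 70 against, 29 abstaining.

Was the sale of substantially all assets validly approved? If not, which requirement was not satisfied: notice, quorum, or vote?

Notice: 15 days given; 14 required. Satisfied.
Quorum: 15% of 2,086 = 312.90, rounded up to 313; 313 present. Satisfied.
Vote: requires three-fourths of the votes cast (313 − 29 abstaining = 284); 3/4 of 284 = 213, so 213 needed; 214 in favor. Satisfied.

Valid — all requirements satisfied.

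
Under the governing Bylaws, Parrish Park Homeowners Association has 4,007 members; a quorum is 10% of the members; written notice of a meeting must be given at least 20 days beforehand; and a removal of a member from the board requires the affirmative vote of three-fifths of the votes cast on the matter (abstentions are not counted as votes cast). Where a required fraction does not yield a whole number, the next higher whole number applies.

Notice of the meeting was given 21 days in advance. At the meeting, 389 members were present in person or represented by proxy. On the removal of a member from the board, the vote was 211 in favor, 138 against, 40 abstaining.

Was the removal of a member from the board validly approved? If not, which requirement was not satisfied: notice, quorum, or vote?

Notice: 21 days given; 20 required. Satisfied.
Quorum: 10% of 4,007 = 400.70, rounded up to 401; 389 present. Not satisfied.
Vote: requires three-fifths of the votes cast (389 − 40 abstaining = 349); 3/5 of 349 = 209.40, rounded up to 210, so 210 needed; 211 in favor. Satisfied.

Invalid — quorum requirement not satisfied.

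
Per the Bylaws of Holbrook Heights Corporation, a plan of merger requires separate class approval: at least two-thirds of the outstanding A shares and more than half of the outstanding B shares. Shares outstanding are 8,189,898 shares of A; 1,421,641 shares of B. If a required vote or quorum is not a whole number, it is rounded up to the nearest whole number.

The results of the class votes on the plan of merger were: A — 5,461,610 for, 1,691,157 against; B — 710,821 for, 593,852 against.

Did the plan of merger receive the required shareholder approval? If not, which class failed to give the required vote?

Approved — every class gave the required vote.

A: 2/3 of 8189898 = 5459932; 5,459,932 required, 5,461,610 in favor — approved.
B: a majority of 1421641 is 710821; 710,821 required, 710,821 in favor — approved.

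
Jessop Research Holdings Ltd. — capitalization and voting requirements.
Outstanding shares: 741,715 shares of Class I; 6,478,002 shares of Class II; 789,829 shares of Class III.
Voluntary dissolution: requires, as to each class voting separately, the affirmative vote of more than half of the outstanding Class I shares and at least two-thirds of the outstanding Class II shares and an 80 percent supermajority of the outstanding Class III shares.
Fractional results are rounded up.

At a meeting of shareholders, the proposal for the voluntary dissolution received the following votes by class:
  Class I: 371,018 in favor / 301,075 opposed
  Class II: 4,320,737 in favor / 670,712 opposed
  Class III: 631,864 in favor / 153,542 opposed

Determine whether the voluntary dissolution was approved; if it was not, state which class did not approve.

Approved — every class gave the required vote.

Class I: a majority of 741715 is 370858; 370,858 required, 371,018 in favor — approved.
Class II: 2/3 of 6478002 = 4318668; 4,318,668 required, 4,320,737 in favor — approved.
Class III: 4/5 of 789829 = 631863.20, rounded up to 631864; 631,864 required, 631,864 in favor — approved.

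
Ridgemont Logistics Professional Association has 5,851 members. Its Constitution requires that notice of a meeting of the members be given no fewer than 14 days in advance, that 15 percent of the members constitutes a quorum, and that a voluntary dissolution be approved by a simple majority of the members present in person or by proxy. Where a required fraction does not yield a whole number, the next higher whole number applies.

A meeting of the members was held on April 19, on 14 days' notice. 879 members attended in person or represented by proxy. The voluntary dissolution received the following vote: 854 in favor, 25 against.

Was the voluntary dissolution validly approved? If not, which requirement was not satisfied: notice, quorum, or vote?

Notice: 14 days given; 14 required. Satisfied.
Quorum: 15% of 5,851 = 877.65, rounded up to 878; 879 present. Satisfied.
Vote: requires a majority of those present (879); a majority of 879 is 440, so 440 needed; 854 in favor. Satisfied.

Valid — all requirements satisfied.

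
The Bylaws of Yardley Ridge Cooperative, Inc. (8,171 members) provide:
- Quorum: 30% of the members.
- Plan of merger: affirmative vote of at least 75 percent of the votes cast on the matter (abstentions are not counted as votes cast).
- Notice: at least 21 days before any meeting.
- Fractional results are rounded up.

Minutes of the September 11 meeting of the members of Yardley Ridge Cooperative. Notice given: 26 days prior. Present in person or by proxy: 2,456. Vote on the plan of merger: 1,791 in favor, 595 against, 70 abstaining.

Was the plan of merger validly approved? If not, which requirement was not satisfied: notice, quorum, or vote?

Notice: 26 days given; 21 required. Satisfied.
Quorum: 30% of 8,171 = 2,451.30, rounded up to 2,452; 2,456 present. Satisfied.
Vote: requires three-fourths of the votes cast (2,456 − 70 abstaining = 2,386); 3/4 of 2386 = 1789.50, rounded up to 1790, so 1,790 needed; 1,791 in favor. Satisfied.

Valid — all requirements satisfied.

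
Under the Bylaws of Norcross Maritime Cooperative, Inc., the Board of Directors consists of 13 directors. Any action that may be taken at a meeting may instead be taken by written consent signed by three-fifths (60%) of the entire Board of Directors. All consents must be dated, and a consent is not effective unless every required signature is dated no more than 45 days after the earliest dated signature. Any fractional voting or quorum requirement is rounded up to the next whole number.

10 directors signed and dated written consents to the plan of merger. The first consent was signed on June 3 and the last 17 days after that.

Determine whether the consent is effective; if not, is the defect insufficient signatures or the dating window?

Effective — both the signature and dating-window requirements are satisfied.

Signatures required: three-fifths (60%) of 13 — 3/5 of 13 = 7.80, rounded up to 8, so 8 needed; 10 signed. Sufficient.
Dating window: the latest signature is 17 days after the earliest; the limit is 45 days. Within the window.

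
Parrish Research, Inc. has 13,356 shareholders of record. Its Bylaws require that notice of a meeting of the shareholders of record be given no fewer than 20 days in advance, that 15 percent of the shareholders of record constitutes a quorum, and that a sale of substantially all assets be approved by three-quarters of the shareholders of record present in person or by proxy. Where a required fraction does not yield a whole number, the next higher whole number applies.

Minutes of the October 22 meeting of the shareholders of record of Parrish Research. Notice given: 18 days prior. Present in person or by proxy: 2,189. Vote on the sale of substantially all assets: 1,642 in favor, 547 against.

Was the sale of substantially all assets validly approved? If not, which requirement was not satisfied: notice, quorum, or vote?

Invalid — notice requirement not satisfied.

Notice: 18 days given; 20 required. Not satisfied.
Quorum: 15% of 13,356 = 2,003.40, rounded up to 2,004; 2,189 present. Satisfied.
Vote: requires three-fourths of those present (2,189); 3/4 of 2189 = 1641.75, rounded up to 1642, so 1,642 needed; 1,642 in favor. Satisfied.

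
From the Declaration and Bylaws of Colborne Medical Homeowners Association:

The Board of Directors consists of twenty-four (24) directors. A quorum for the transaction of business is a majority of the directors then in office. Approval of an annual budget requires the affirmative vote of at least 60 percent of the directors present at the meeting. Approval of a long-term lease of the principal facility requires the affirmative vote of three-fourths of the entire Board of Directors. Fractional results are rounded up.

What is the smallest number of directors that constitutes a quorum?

13

A majority of 24 is 13.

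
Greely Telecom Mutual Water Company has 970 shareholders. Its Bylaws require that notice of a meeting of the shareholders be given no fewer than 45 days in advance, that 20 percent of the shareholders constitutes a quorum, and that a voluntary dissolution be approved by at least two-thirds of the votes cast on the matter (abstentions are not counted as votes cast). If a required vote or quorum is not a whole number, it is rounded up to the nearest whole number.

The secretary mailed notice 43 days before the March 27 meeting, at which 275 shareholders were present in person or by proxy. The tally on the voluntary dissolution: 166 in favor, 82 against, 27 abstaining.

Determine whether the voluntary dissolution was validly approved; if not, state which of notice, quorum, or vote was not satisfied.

Notice: 43 days given; 45 required. Not satisfied.
Quorum: 20% of 970 = 194; 275 present. Satisfied.
Vote: requires two-thirds of the votes cast (275 − 27 abstaining = 248); 2/3 of 248 = 165.33, rounded up to 166, so 166 needed; 166 in favor. Satisfied.

Invalid — notice requirement not satisfied.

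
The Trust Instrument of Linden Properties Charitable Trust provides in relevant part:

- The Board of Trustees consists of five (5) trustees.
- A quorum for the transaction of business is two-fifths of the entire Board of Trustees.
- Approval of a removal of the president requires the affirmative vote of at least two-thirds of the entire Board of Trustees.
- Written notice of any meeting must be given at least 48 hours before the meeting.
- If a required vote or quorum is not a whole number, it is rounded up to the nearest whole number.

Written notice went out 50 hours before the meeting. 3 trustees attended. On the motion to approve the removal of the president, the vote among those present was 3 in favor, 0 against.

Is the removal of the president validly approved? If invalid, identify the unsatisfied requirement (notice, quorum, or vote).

Invalid — vote requirement not satisfied.

Notice: 50 hours given; 48 required (50 ≥ 48). Satisfied.
Quorum: 3 present; quorum is 2. Satisfied.
Vote: the removal of the president requires two-thirds of the entire Board of Trustees (5). 2/3 of 5 = 3.33, rounded up to 4, so 4 affirmative votes are needed; 3 voted in favor. Not satisfied.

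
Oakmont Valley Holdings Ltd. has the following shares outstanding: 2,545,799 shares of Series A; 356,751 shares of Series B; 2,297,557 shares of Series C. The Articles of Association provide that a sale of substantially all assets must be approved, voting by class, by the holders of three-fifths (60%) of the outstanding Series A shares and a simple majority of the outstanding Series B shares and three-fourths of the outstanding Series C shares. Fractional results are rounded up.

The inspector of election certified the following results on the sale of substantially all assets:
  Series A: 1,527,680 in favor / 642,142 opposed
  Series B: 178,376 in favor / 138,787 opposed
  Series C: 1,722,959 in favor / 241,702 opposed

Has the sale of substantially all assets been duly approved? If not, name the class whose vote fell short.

Series A: 3/5 of 2545799 = 1527479.40, rounded up to 1527480; 1,527,480 required, 1,527,680 in favor — approved.
Series B: a majority of 356751 is 178376; 178,376 required, 178,376 in favor — approved.
Series C: 3/4 of 2297557 = 1723167.75, rounded up to 1723168; 1,723,168 required, 1,722,959 in favor — not approved.

Not approved — the Series C shares did not give the required vote.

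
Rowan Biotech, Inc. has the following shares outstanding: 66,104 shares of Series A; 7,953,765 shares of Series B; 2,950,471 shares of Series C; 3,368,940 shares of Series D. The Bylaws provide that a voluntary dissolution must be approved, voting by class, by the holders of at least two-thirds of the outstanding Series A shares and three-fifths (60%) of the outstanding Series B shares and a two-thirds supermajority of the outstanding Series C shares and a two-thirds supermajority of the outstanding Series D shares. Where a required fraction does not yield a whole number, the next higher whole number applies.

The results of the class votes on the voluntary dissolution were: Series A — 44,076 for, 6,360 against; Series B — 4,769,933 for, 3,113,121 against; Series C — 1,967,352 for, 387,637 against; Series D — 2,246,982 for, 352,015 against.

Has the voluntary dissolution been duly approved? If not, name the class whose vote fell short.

Not approved — the Series B shares did not give the required vote.

Series A: 2/3 of 66104 = 44069.33, rounded up to 44070; 44,070 required, 44,076 in favor — approved.
Series B: 3/5 of 7953765 = 4772259; 4,772,259 required, 4,769,933 in favor — not approved.
Series C: 2/3 of 2950471 = 1966980.67, rounded up to 1966981; 1,966,981 required, 1,967,352 in favor — approved.
Series D: 2/3 of 3368940 = 2245960; 2,245,960 required, 2,246,982 in favor — approved.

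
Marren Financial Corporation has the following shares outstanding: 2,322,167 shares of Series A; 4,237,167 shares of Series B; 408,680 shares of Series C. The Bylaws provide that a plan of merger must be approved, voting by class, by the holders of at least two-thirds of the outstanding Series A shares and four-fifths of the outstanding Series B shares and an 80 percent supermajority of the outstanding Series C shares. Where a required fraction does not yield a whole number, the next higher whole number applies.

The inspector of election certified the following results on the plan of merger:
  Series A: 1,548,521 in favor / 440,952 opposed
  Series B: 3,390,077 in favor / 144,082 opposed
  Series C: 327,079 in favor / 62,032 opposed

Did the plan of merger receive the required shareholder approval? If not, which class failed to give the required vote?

Series A: 2/3 of 2322167 = 1548111.33, rounded up to 1548112; 1,548,112 required, 1,548,521 in favor — approved.
Series B: 4/5 of 4237167 = 3389733.60, rounded up to 3389734; 3,389,734 required, 3,390,077 in favor — approved.
Series C: 4/5 of 408680 = 326944; 326,944 required, 327,079 in favor — approved.

Approved — every class gave the required vote.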